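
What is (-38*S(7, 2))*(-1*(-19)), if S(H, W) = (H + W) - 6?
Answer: -2166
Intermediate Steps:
S(H, W) = -6 + H + W
(-38*S(7, 2))*(-1*(-19)) = (-38*(-6 + 7 + 2))*(-1*(-19)) = -38*3*19 = -114*19 = -2166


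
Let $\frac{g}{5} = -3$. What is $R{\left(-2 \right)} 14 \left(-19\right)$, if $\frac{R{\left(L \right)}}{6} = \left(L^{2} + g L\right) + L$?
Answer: $-51072$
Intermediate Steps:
$g = -15$ ($g = 5 \left(-3\right) = -15$)
$R{\left(L \right)} = - 84 L + 6 L^{2}$ ($R{\left(L \right)} = 6 \left(\left(L^{2} - 15 L\right) + L\right) = 6 \left(L^{2} - 14 L\right) = - 84 L + 6 L^{2}$)
$R{\left(-2 \right)} 14 \left(-19\right) = 6 \left(-2\right) \left(-14 - 2\right) 14 \left(-19\right) = 6 \left(-2\right) \left(-16\right) 14 \left(-19\right) = 192 \cdot 14 \left(-19\right) = 2688 \left(-19\right) = -51072$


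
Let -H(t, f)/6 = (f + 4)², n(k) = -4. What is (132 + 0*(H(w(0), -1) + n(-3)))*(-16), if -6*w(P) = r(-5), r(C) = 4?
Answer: -2112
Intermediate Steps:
w(P) = -⅔ (w(P) = -⅙*4 = -⅔)
H(t, f) = -6*(4 + f)² (H(t, f) = -6*(f + 4)² = -6*(4 + f)²)
(132 + 0*(H(w(0), -1) + n(-3)))*(-16) = (132 + 0*(-6*(4 - 1)² - 4))*(-16) = (132 + 0*(-6*3² - 4))*(-16) = (132 + 0*(-6*9 - 4))*(-16) = (132 + 0*(-54 - 4))*(-16) = (132 + 0*(-58))*(-16) = (132 + 0)*(-16) = 132*(-16) = -2112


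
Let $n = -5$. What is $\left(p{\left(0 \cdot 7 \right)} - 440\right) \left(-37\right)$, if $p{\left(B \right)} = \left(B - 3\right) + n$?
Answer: $16576$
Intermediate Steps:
$p{\left(B \right)} = -8 + B$ ($p{\left(B \right)} = \left(B - 3\right) - 5 = \left(-3 + B\right) - 5 = -8 + B$)
$\left(p{\left(0 \cdot 7 \right)} - 440\right) \left(-37\right) = \left(\left(-8 + 0 \cdot 7\right) - 440\right) \left(-37\right) = \left(\left(-8 + 0\right) - 440\right) \left(-37\right) = \left(-8 - 440\right) \left(-37\right) = \left(-448\right) \left(-37\right) = 16576$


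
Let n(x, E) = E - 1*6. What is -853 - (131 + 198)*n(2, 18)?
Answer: -4801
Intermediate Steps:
n(x, E) = -6 + E (n(x, E) = E - 6 = -6 + E)
-853 - (131 + 198)*n(2, 18) = -853 - (131 + 198)*(-6 + 18) = -853 - 329*12 = -853 - 1*3948 = -853 - 3948 = -4801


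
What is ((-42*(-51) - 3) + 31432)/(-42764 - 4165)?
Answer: -33571/46929 ≈ -0.71536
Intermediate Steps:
((-42*(-51) - 3) + 31432)/(-42764 - 4165) = ((2142 - 3) + 31432)/(-46929) = (2139 + 31432)*(-1/46929) = 33571*(-1/46929) = -33571/46929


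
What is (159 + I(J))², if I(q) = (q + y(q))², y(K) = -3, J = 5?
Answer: 26569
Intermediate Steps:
I(q) = (-3 + q)² (I(q) = (q - 3)² = (-3 + q)²)
(159 + I(J))² = (159 + (-3 + 5)²)² = (159 + 2²)² = (159 + 4)² = 163² = 26569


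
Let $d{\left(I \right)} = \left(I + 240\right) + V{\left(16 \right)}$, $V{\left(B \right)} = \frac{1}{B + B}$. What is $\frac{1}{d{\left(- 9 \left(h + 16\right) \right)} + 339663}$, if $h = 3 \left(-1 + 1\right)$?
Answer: $\frac{32}{10872289} \approx 2.9433 \cdot 10^{-6}$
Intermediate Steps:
$h = 0$ ($h = 3 \cdot 0 = 0$)
$V{\left(B \right)} = \frac{1}{2 B}$
$d{\left(I \right)} = \frac{7681}{32} + I$ ($d{\left(I \right)} = \left(I + 240\right) + \frac{1}{2 \cdot 16} = \left(240 + I\right) + \frac{1}{2} \cdot \frac{1}{16} = \left(240 + I\right) + \frac{1}{32} = \frac{7681}{32} + I$)
$\frac{1}{d{\left(- 9 \left(h + 16\right) \right)} + 339663} = \frac{1}{\left(\frac{7681}{32} - 9 \left(0 + 16\right)\right) + 339663} = \frac{1}{\left(\frac{7681}{32} - 144\right) + 339663} = \frac{1}{\frac{3073}{32} + 339663} = \frac{1}{\frac{10872289}{32}} = \frac{32}{10872289}$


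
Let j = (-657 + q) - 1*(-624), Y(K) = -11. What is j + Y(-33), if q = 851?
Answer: 807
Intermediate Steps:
j = 818 (j = (-657 + 851) - 1*(-624) = 194 + 624 = 818)
j + Y(-33) = 818 - 11 = 807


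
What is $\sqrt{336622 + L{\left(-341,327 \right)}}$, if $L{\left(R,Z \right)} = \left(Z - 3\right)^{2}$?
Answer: $\sqrt{441598} \approx 664.53$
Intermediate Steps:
$L{\left(R,Z \right)} = \left(-3 + Z\right)^{2}$
$\sqrt{336622 + L{\left(-341,327 \right)}} = \sqrt{336622 + \left(-3 + 327\right)^{2}} = \sqrt{336622 + 324^{2}} = \sqrt{336622 + 104976} = \sqrt{441598}$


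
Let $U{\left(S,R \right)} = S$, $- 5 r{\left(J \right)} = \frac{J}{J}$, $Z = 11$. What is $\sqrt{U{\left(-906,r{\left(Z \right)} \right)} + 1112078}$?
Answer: $2 \sqrt{277793} \approx 1054.1$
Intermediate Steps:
$r{\left(J \right)} = - \frac{1}{5}$ ($r{\left(J \right)} = - \frac{J \frac{1}{J}}{5} = \left(- \frac{1}{5}\right) 1 = - \frac{1}{5}$)
$\sqrt{U{\left(-906,r{\left(Z \right)} \right)} + 1112078} = \sqrt{-906 + 1112078} = \sqrt{1111172} = 2 \sqrt{277793}$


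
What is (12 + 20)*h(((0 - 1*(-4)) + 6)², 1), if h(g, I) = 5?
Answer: 160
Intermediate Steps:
(12 + 20)*h(((0 - 1*(-4)) + 6)², 1) = (12 + 20)*5 = 32*5 = 160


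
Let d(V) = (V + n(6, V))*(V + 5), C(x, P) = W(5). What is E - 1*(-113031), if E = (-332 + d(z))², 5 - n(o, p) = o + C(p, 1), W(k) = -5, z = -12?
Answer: 189207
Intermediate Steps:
C(x, P) = -5
n(o, p) = 10 - o (n(o, p) = 5 - (o - 5) = 5 - (-5 + o) = 5 + (5 - o) = 10 - o)
d(V) = (4 + V)*(5 + V) (d(V) = (V + (10 - 1*6))*(V + 5) = (V + (10 - 6))*(5 + V) = (V + 4)*(5 + V) = (4 + V)*(5 + V))
E = 76176 (E = (-332 + (20 + (-12)² + 9*(-12)))² = (-332 + (20 + 144 - 108))² = (-332 + 56)² = (-276)² = 76176)
E - 1*(-113031) = 76176 - 1*(-113031) = 76176 + 113031 = 189207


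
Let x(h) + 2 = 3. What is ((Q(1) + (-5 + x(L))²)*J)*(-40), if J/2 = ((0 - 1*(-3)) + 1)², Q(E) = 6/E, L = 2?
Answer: -28160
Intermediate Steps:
x(h) = 1 (x(h) = -2 + 3 = 1)
J = 32 (J = 2*((0 - 1*(-3)) + 1)² = 2*((0 + 3) + 1)² = 2*(3 + 1)² = 2*4² = 2*16 = 32)
((Q(1) + (-5 + x(L))²)*J)*(-40) = ((6/1 + (-5 + 1)²)*32)*(-40) = ((6*1 + (-4)²)*32)*(-40) = ((6 + 16)*32)*(-40) = (22*32)*(-40) = 704*(-40) = -28160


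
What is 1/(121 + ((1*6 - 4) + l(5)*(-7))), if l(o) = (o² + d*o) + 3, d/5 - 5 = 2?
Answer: -1/1298 ≈ -0.00077042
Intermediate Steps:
d = 35 (d = 25 + 5*2 = 25 + 10 = 35)
l(o) = 3 + o² + 35*o (l(o) = (o² + 35*o) + 3 = 3 + o² + 35*o)
1/(121 + ((1*6 - 4) + l(5)*(-7))) = 1/(121 + ((1*6 - 4) + (3 + 5² + 35*5)*(-7))) = 1/(121 + ((6 - 4) + (3 + 25 + 175)*(-7))) = 1/(121 + (2 + 203*(-7))) = 1/(121 + (2 - 1421)) = 1/(121 - 1419) = 1/(-1298) = -1/1298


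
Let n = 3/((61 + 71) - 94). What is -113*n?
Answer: -339/38 ≈ -8.9211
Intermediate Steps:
n = 3/38 (n = 3/(132 - 94) = 3/38 ≈ 0.078947)
-113*n = -113*3/38 = -339/38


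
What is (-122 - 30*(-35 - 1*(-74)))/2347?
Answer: -1292/2347 ≈ -0.55049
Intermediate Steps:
(-122 - 30*(-35 - 1*(-74)))/2347 = (-122 - 30*(-35 + 74))*(1/2347) = (-122 - 30*39)*(1/2347) = (-122 - 1170)*(1/2347) = -1292*1/2347 = -1292/2347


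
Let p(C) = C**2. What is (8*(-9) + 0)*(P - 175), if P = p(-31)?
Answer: -56592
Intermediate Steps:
P = 961 (P = (-31)**2 = 961)
(8*(-9) + 0)*(P - 175) = (8*(-9) + 0)*(961 - 175) = (-72 + 0)*786 = -72*786 = -56592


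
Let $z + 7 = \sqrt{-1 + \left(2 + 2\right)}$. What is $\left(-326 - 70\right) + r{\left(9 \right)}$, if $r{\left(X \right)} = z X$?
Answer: $-459 + 9 \sqrt{3} \approx -443.41$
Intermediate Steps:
$z = -7 + \sqrt{3}$ ($z = -7 + \sqrt{-1 + \left(2 + 2\right)} = -7 + \sqrt{-1 + 4} = -7 + \sqrt{3} \approx -5.268$)
$r{\left(X \right)} = X \left(-7 + \sqrt{3}\right)$ ($r{\left(X \right)} = \left(-7 + \sqrt{3}\right) X = X \left(-7 + \sqrt{3}\right)$)
$\left(-326 - 70\right) + r{\left(9 \right)} = \left(-326 - 70\right) + 9 \left(-7 + \sqrt{3}\right) = -396 - \left(63 - 9 \sqrt{3}\right) = -459 + 9 \sqrt{3}$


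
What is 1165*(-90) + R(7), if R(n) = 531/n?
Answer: -733419/7 ≈ -1.0477e+5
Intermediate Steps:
1165*(-90) + R(7) = 1165*(-90) + 531/7 = -104850 + 531*(⅐) = -104850 + 531/7 = -733419/7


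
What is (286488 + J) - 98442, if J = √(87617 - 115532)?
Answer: 188046 + I*√27915 ≈ 1.8805e+5 + 167.08*I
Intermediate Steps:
J = I*√27915 (J = √(-27915) = I*√27915 ≈ 167.08*I)
(286488 + J) - 98442 = (286488 + I*√27915) - 98442 = 188046 + I*√27915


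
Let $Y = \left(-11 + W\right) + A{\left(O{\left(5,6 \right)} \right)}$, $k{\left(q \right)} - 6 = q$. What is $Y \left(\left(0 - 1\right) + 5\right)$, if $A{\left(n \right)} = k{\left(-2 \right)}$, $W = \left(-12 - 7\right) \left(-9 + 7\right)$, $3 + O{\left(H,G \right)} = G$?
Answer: $124$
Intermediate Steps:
$k{\left(q \right)} = 6 + q$
$O{\left(H,G \right)} = -3 + G$
$W = 38$ ($W = \left(-19\right) \left(-2\right) = 38$)
$A{\left(n \right)} = 4$ ($A{\left(n \right)} = 6 - 2 = 4$)
$Y = 31$ ($Y = \left(-11 + 38\right) + 4 = 27 + 4 = 31$)
$Y \left(\left(0 - 1\right) + 5\right) = 31 \left(\left(0 - 1\right) + 5\right) = 31 \left(-1 + 5\right) = 31 \cdot 4 = 124$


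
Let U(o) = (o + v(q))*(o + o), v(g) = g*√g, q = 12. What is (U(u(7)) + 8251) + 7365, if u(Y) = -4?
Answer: 15648 - 192*√3 ≈ 15315.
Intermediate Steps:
v(g) = g^(3/2)
U(o) = 2*o*(o + 24*√3) (U(o) = (o + 12^(3/2))*(o + o) = (o + 24*√3)*(2*o) = 2*o*(o + 24*√3))
(U(u(7)) + 8251) + 7365 = (2*(-4)*(-4 + 24*√3) + 8251) + 7365 = ((32 - 192*√3) + 8251) + 7365 = (8283 - 192*√3) + 7365 = 15648 - 192*√3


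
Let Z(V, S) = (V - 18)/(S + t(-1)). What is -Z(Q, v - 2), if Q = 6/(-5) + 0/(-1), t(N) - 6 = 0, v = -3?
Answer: 96/5 ≈ 19.200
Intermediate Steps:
t(N) = 6 (t(N) = 6 + 0 = 6)
Q = -6/5 (Q = 6*(-⅕) + 0*(-1) = -6/5 + 0 = -6/5 ≈ -1.2000)
Z(V, S) = (-18 + V)/(6 + S) (Z(V, S) = (V - 18)/(S + 6) = (-18 + V)/(6 + S))
-Z(Q, v - 2) = -(-18 - 6/5)/(6 + (-3 - 2)) = -(-96)/((6 - 5)*5) = -(-96)/(1*5) = -(-96)/5 = -1*(-96/5) = 96/5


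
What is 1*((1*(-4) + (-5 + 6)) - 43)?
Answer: -46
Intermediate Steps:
1*((1*(-4) + (-5 + 6)) - 43) = 1*((-4 + 1) - 43) = 1*(-3 - 43) = 1*(-46) = -46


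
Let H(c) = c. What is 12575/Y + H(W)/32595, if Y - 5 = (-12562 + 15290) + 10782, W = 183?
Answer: 518686/554115 ≈ 0.93606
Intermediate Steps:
Y = 13515 (Y = 5 + ((-12562 + 15290) + 10782) = 5 + (2728 + 10782) = 5 + 13510 = 13515)
12575/Y + H(W)/32595 = 12575/13515 + 183/32595 = 12575*(1/13515) + 183*(1/32595) = 2515/2703 + 61/10865 = 518686/554115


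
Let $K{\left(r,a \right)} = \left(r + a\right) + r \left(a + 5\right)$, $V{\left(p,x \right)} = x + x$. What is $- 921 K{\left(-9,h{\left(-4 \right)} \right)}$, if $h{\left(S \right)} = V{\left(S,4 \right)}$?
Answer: $108678$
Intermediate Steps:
$V{\left(p,x \right)} = 2 x$
$h{\left(S \right)} = 8$ ($h{\left(S \right)} = 2 \cdot 4 = 8$)
$K{\left(r,a \right)} = a + r + r \left(5 + a\right)$ ($K{\left(r,a \right)} = \left(a + r\right) + r \left(5 + a\right) = a + r + r \left(5 + a\right)$)
$- 921 K{\left(-9,h{\left(-4 \right)} \right)} = - 921 \left(8 + 6 \left(-9\right) + 8 \left(-9\right)\right) = - 921 \left(8 - 54 - 72\right) = \left(-921\right) \left(-118\right) = 108678$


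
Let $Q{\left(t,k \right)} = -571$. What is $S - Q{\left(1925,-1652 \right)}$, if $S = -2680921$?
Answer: $-2680350$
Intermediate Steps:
$S - Q{\left(1925,-1652 \right)} = -2680921 - -571 = -2680921 + 571 = -2680350$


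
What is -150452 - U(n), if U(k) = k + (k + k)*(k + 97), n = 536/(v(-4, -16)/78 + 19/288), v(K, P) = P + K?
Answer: -7851835964660/508369 ≈ -1.5445e+7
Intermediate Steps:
v(K, P) = K + P
n = -2006784/713 (n = 536/((-4 - 16)/78 + 19/288) = 536/(-20*1/78 + 19*(1/288)) = 536/(-10/39 + 19/288) = 536/(-713/3744) = 536*(-3744/713) = -2006784/713 ≈ -2814.6)
U(k) = k + 2*k*(97 + k) (U(k) = k + (2*k)*(97 + k) = k + 2*k*(97 + k))
-150452 - U(n) = -150452 - (-2006784)*(195 + 2*(-2006784/713))/713 = -150452 - (-2006784)*(195 - 4013568/713)/713 = -150452 - (-2006784)*(-3874533)/(713*713) = -150452 - 1*7775350831872/508369 = -150452 - 7775350831872/508369 = -7851835964660/508369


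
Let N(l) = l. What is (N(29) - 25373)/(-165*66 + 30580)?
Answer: -1152/895 ≈ -1.2872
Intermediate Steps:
(N(29) - 25373)/(-165*66 + 30580) = (29 - 25373)/(-165*66 + 30580) = -25344/(-10890 + 30580) = -25344/19690 = -25344*1/19690 = -1152/895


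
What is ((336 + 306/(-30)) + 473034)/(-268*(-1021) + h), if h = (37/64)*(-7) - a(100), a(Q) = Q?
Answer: 151475136/87527665 ≈ 1.7306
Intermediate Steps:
h = -6659/64 (h = (37/64)*(-7) - 1*100 = (37*(1/64))*(-7) - 100 = (37/64)*(-7) - 100 = -259/64 - 100 = -6659/64 ≈ -104.05)
((336 + 306/(-30)) + 473034)/(-268*(-1021) + h) = ((336 + 306/(-30)) + 473034)/(-268*(-1021) - 6659/64) = ((336 + 306*(-1/30)) + 473034)/(273628 - 6659/64) = ((336 - 51/5) + 473034)/(17505533/64) = (1629/5 + 473034)*(64/17505533) = (2366799/5)*(64/17505533) = 151475136/87527665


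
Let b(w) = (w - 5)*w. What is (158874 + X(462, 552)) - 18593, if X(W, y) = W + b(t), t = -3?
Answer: 140767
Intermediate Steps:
b(w) = w*(-5 + w) (b(w) = (-5 + w)*w = w*(-5 + w))
X(W, y) = 24 + W (X(W, y) = W - 3*(-5 - 3) = W - 3*(-8) = W + 24 = 24 + W)
(158874 + X(462, 552)) - 18593 = (158874 + (24 + 462)) - 18593 = (158874 + 486) - 18593 = 159360 - 18593 = 140767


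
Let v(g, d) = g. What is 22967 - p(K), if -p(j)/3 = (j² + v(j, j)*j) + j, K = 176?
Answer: 209351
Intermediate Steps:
p(j) = -6*j² - 3*j (p(j) = -3*((j² + j*j) + j) = -3*((j² + j²) + j) = -3*(2*j² + j) = -3*(j + 2*j²) = -6*j² - 3*j)
22967 - p(K) = 22967 - (-3)*176*(1 + 2*176) = 22967 - (-3)*176*(1 + 352) = 22967 - (-3)*176*353 = 22967 - 1*(-186384) = 22967 + 186384 = 209351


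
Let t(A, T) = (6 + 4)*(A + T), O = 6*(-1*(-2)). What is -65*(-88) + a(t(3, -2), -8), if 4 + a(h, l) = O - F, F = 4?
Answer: 5724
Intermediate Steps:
O = 12 (O = 6*2 = 12)
t(A, T) = 10*A + 10*T (t(A, T) = 10*(A + T) = 10*A + 10*T)
a(h, l) = 4 (a(h, l) = -4 + (12 - 1*4) = -4 + (12 - 4) = -4 + 8 = 4)
-65*(-88) + a(t(3, -2), -8) = -65*(-88) + 4 = 5720 + 4 = 5724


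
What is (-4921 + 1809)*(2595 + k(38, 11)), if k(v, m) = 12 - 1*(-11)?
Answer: -8147216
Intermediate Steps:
k(v, m) = 23 (k(v, m) = 12 + 11 = 23)
(-4921 + 1809)*(2595 + k(38, 11)) = (-4921 + 1809)*(2595 + 23) = -3112*2618 = -8147216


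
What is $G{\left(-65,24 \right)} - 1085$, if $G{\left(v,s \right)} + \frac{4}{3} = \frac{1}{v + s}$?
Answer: $- \frac{133622}{123} \approx -1086.4$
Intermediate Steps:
$G{\left(v,s \right)} = - \frac{4}{3} + \frac{1}{s + v}$ ($G{\left(v,s \right)} = - \frac{4}{3} + \frac{1}{v + s} = - \frac{4}{3} + \frac{1}{s + v}$)
$G{\left(-65,24 \right)} - 1085 = \frac{3 - 96 - -260}{3 \left(24 - 65\right)} - 1085 = \frac{3 - 96 + 260}{3 \left(-41\right)} - 1085 = \frac{1}{3} \left(- \frac{1}{41}\right) 167 - 1085 = - \frac{167}{123} - 1085 = - \frac{133622}{123}$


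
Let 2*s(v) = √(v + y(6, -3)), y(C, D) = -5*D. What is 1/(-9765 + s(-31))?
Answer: -9765/95355229 - 2*I/95355229 ≈ -0.00010241 - 2.0974e-8*I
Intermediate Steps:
s(v) = √(15 + v)/2 (s(v) = √(v - 5*(-3))/2 = √(v + 15)/2 = √(15 + v)/2)
1/(-9765 + s(-31)) = 1/(-9765 + √(15 - 31)/2) = 1/(-9765 + √(-16)/2) = 1/(-9765 + (4*I)/2) = 1/(-9765 + 2*I) = (-9765 - 2*I)/95355229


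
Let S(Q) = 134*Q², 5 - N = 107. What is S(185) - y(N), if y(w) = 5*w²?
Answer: 4534130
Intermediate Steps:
N = -102 (N = 5 - 1*107 = 5 - 107 = -102)
S(185) - y(N) = 134*185² - 5*(-102)² = 134*34225 - 5*10404 = 4586150 - 1*52020 = 4586150 - 52020 = 4534130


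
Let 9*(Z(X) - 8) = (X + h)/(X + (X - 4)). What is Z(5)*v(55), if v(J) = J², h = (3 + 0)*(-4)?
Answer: 1285625/54 ≈ 23808.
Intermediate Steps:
h = -12 (h = 3*(-4) = -12)
Z(X) = 8 + (-12 + X)/(9*(-4 + 2*X)) (Z(X) = 8 + ((X - 12)/(X + (X - 4)))/9 = 8 + ((-12 + X)/(X + (-4 + X)))/9 = 8 + ((-12 + X)/(-4 + 2*X))/9 = 8 + (-12 + X)/(9*(-4 + 2*X)))
Z(5)*v(55) = (5*(-60 + 29*5)/(18*(-2 + 5)))*55² = ((5/18)*(-60 + 145)/3)*3025 = ((5/18)*(⅓)*85)*3025 = (425/54)*3025 = 1285625/54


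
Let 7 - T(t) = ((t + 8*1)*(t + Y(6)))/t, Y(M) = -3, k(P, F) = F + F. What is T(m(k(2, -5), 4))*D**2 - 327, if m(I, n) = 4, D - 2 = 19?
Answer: 1437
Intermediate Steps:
D = 21 (D = 2 + 19 = 21)
k(P, F) = 2*F
T(t) = 7 - (-3 + t)*(8 + t)/t (T(t) = 7 - (t + 8*1)*(t - 3)/t = 7 - (t + 8)*(-3 + t)/t = 7 - (8 + t)*(-3 + t)/t = 7 - (-3 + t)*(8 + t)/t)
T(m(k(2, -5), 4))*D**2 - 327 = (2 - 1*4 + 24/4)*21**2 - 327 = (2 - 4 + 24*(1/4))*441 - 327 = (2 - 4 + 6)*441 - 327 = 4*441 - 327 = 1764 - 327 = 1437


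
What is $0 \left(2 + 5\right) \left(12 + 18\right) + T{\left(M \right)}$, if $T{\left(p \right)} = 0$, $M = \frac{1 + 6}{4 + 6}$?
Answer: $0$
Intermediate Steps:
$M = \frac{7}{10} \approx 0.7$
$0 \left(2 + 5\right) \left(12 + 18\right) + T{\left(M \right)} = 0 \left(2 + 5\right) \left(12 + 18\right) + 0 = 0 \cdot 7 \cdot 30 + 0 = 0 \cdot 30 + 0 = 0 + 0 = 0$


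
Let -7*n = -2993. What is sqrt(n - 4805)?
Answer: I*sqrt(214494)/7 ≈ 66.162*I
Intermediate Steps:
n = 2993/7 (n = -1/7*(-2993) = 2993/7 ≈ 427.57)
sqrt(n - 4805) = sqrt(2993/7 - 4805) = sqrt(-30642/7) = I*sqrt(214494)/7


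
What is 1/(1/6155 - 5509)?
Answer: -6155/33907894 ≈ -0.00018152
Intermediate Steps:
1/(1/6155 - 5509) = 1/(-33907894/6155) = -6155/33907894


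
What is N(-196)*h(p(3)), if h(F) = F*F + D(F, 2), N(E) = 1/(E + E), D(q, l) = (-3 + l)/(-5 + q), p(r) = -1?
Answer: -1/336 ≈ -0.0029762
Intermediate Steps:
D(q, l) = (-3 + l)/(-5 + q)
N(E) = 1/(2*E)
h(F) = F² - 1/(-5 + F) (h(F) = F*F + (-3 + 2)/(-5 + F) = F² - 1/(-5 + F))
N(-196)*h(p(3)) = ((½)/(-196))*((-1 + (-1)²*(-5 - 1))/(-5 - 1)) = ((½)*(-1/196))*((-1 + 1*(-6))/(-6)) = -(-1)*(-1 - 6)/2352 = -(-1)*(-7)/2352 = -1/392*7/6 = -1/336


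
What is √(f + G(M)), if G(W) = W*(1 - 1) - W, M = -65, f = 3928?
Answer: 11*√33 ≈ 63.190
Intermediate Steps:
G(W) = -W (G(W) = W*0 - W = 0 - W = -W)
√(f + G(M)) = √(3928 - 1*(-65)) = √(3928 + 65) = √3993 = 11*√33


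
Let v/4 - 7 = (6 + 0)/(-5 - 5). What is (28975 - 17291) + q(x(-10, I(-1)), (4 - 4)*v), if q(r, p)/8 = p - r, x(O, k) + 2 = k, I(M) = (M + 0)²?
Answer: 11692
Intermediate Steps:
I(M) = M²
x(O, k) = -2 + k
v = 128/5 (v = 28 + 4*((6 + 0)/(-5 - 5)) = 28 + 4*(6/(-10)) = 28 + 4*(6*(-⅒)) = 28 + 4*(-⅗) = 28 - 12/5 = 128/5 ≈ 25.600)
q(r, p) = -8*r + 8*p (q(r, p) = 8*(p - r) = -8*r + 8*p)
(28975 - 17291) + q(x(-10, I(-1)), (4 - 4)*v) = (28975 - 17291) + (-8*(-2 + (-1)²) + 8*((4 - 4)*(128/5))) = 11684 + (-8*(-2 + 1) + 8*(0*(128/5))) = 11684 + (-8*(-1) + 8*0) = 11684 + (8 + 0) = 11684 + 8 = 11692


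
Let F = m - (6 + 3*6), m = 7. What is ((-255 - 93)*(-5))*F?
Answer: -29580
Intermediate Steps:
F = -17 (F = 7 - (6 + 3*6) = 7 - (6 + 18) = 7 - 1*24 = 7 - 24 = -17)
((-255 - 93)*(-5))*F = ((-255 - 93)*(-5))*(-17) = -348*(-5)*(-17) = 1740*(-17) = -29580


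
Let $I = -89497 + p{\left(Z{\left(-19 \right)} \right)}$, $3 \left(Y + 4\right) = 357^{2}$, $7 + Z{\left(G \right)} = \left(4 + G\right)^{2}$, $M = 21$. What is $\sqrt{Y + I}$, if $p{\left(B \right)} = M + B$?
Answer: $i \sqrt{46779} \approx 216.28 i$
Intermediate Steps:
$Z{\left(G \right)} = -7 + \left(4 + G\right)^{2}$
$p{\left(B \right)} = 21 + B$
$Y = 42479$ ($Y = -4 + \frac{357^{2}}{3} = -4 + \frac{1}{3} \cdot 127449 = -4 + 42483 = 42479$)
$I = -89258$ ($I = -89497 - \left(-14 - \left(4 - 19\right)^{2}\right) = -89497 + \left(21 - \left(7 - \left(-15\right)^{2}\right)\right) = -89497 + \left(21 + \left(-7 + 225\right)\right) = -89497 + \left(21 + 218\right) = -89497 + 239 = -89258$)
$\sqrt{Y + I} = \sqrt{42479 - 89258} = \sqrt{-46779} = i \sqrt{46779}$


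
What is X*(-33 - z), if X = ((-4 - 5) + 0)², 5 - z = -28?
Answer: -5346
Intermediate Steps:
z = 33 (z = 5 - 1*(-28) = 5 + 28 = 33)
X = 81 (X = (-9 + 0)² = (-9)² = 81)
X*(-33 - z) = 81*(-33 - 1*33) = 81*(-33 - 33) = 81*(-66) = -5346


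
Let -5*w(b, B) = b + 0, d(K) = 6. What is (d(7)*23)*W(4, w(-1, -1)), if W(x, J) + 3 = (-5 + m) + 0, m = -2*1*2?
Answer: -1656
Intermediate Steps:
m = -4 (m = -2*2 = -4)
w(b, B) = -b/5 (w(b, B) = -(b + 0)/5 = -b/5)
W(x, J) = -12 (W(x, J) = -3 + ((-5 - 4) + 0) = -3 + (-9 + 0) = -3 - 9 = -12)
(d(7)*23)*W(4, w(-1, -1)) = (6*23)*(-12) = 138*(-12) = -1656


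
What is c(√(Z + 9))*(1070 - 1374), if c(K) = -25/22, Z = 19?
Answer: 3800/11 ≈ 345.45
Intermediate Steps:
c(K) = -25/22 (c(K) = -25*1/22 = -25/22)
c(√(Z + 9))*(1070 - 1374) = -25*(1070 - 1374)/22 = -25/22*(-304) = 3800/11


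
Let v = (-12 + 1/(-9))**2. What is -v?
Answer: -11881/81 ≈ -146.68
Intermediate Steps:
v = 11881/81 (v = (-12 - 1/9)**2 = (-109/9)**2 = 11881/81 ≈ 146.68)
-v = -1*11881/81 = -11881/81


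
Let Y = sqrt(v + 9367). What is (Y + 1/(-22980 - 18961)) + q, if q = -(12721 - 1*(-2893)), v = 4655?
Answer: -654866775/41941 + 3*sqrt(1558) ≈ -15496.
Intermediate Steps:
q = -15614 (q = -(12721 + 2893) = -1*15614 = -15614)
Y = 3*sqrt(1558) (Y = sqrt(4655 + 9367) = sqrt(14022) = 3*sqrt(1558) ≈ 118.41)
(Y + 1/(-22980 - 18961)) + q = (3*sqrt(1558) + 1/(-22980 - 18961)) - 15614 = (3*sqrt(1558) + 1/(-41941)) - 15614 = (3*sqrt(1558) - 1/41941) - 15614 = (-1/41941 + 3*sqrt(1558)) - 15614 = -654866775/41941 + 3*sqrt(1558)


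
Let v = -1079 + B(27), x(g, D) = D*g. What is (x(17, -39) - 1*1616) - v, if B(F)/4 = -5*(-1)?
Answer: -1220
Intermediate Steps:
B(F) = 20 (B(F) = 4*(-5*(-1)) = 4*5 = 20)
v = -1059 (v = -1079 + 20 = -1059)
(x(17, -39) - 1*1616) - v = (-39*17 - 1*1616) - 1*(-1059) = (-663 - 1616) + 1059 = -2279 + 1059 = -1220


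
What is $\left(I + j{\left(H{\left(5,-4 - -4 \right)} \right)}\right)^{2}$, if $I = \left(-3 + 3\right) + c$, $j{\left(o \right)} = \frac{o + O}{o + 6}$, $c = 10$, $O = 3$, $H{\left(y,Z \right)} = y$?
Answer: $\frac{13924}{121} \approx 115.07$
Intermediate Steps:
$j{\left(o \right)} = \frac{3 + o}{6 + o}$ ($j{\left(o \right)} = \frac{o + 3}{o + 6} = \frac{3 + o}{6 + o}$)
$I = 10$ ($I = \left(-3 + 3\right) + 10 = 0 + 10 = 10$)
$\left(I + j{\left(H{\left(5,-4 - -4 \right)} \right)}\right)^{2} = \left(10 + \frac{3 + 5}{6 + 5}\right)^{2} = \left(10 + \frac{1}{11} \cdot 8\right)^{2} = \left(10 + \frac{8}{11}\right)^{2} = \left(\frac{118}{11}\right)^{2} = \frac{13924}{121}$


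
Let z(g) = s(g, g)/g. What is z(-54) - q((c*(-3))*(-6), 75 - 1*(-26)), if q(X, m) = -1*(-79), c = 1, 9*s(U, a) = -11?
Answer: -38383/486 ≈ -78.977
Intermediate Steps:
s(U, a) = -11/9 (s(U, a) = (1/9)*(-11) = -11/9)
q(X, m) = 79
z(g) = -11/(9*g)
z(-54) - q((c*(-3))*(-6), 75 - 1*(-26)) = -11/9/(-54) - 1*79 = -11/9*(-1/54) - 79 = 11/486 - 79 = -38383/486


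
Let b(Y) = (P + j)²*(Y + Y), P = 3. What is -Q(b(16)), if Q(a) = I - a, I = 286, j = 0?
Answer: 2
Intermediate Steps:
b(Y) = 18*Y (b(Y) = (3 + 0)²*(Y + Y) = 3²*(2*Y) = 9*(2*Y) = 18*Y)
Q(a) = 286 - a
-Q(b(16)) = -(286 - 18*16) = -(286 - 1*288) = -(286 - 288) = -1*(-2) = 2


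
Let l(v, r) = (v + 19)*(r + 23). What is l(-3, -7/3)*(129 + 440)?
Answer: 564448/3 ≈ 1.8815e+5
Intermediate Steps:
l(v, r) = (19 + v)*(23 + r)
l(-3, -7/3)*(129 + 440) = (437 + 19*(-7/3) + 23*(-3) - 7/3*(-3))*(129 + 440) = (437 + 19*(-7*1/3) - 69 - 7*1/3*(-3))*569 = (437 + 19*(-7/3) - 69 - 7/3*(-3))*569 = (437 - 133/3 - 69 + 7)*569 = (992/3)*569 = 564448/3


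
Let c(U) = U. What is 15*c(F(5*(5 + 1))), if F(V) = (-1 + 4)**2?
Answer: 135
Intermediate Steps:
F(V) = 9 (F(V) = 3**2 = 9)
15*c(F(5*(5 + 1))) = 15*9 = 135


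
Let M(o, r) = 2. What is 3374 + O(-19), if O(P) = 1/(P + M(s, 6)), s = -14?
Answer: 57357/17 ≈ 3373.9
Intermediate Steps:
O(P) = 1/(2 + P) (O(P) = 1/(P + 2) = 1/(2 + P))
3374 + O(-19) = 3374 + 1/(2 - 19) = 3374 + 1/(-17) = 3374 - 1/17 = 57357/17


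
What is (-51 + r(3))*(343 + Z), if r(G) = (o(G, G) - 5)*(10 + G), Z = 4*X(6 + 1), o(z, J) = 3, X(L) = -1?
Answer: -26103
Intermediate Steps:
Z = -4 (Z = 4*(-1) = -4)
r(G) = -20 - 2*G (r(G) = (3 - 5)*(10 + G) = -2*(10 + G) = -20 - 2*G)
(-51 + r(3))*(343 + Z) = (-51 + (-20 - 2*3))*(343 - 4) = (-51 + (-20 - 6))*339 = (-51 - 26)*339 = -77*339 = -26103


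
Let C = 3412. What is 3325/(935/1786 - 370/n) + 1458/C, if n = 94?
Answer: -2025310489/2079614 ≈ -973.89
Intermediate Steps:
3325/(935/1786 - 370/n) + 1458/C = 3325/(935/1786 - 370/94) + 1458/3412 = 3325/(935*(1/1786) - 370*1/94) + 1458*(1/3412) = 3325/(935/1786 - 185/47) + 729/1706 = 3325/(-6095/1786) + 729/1706 = 3325*(-1786/6095) + 729/1706 = -1187690/1219 + 729/1706 = -2025310489/2079614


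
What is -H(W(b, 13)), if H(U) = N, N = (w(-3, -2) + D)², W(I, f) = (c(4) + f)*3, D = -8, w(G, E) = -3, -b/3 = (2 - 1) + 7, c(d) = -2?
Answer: -121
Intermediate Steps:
b = -24 (b = -3*((2 - 1) + 7) = -3*(1 + 7) = -3*8 = -24)
W(I, f) = -6 + 3*f (W(I, f) = (-2 + f)*3 = -6 + 3*f)
N = 121 (N = (-3 - 8)² = (-11)² = 121)
H(U) = 121
-H(W(b, 13)) = -1*121 = -121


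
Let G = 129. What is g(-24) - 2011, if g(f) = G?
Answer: -1882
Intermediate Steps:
g(f) = 129
g(-24) - 2011 = 129 - 2011 = -1882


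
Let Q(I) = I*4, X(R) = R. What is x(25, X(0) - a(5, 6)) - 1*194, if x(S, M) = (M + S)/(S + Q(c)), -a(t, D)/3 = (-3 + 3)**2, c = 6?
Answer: -9481/49 ≈ -193.49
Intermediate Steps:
a(t, D) = 0 (a(t, D) = -3*(-3 + 3)**2 = -3*0**2 = -3*0 = 0)
Q(I) = 4*I
x(S, M) = (M + S)/(24 + S) (x(S, M) = (M + S)/(S + 4*6) = (M + S)/(S + 24) = (M + S)/(24 + S))
x(25, X(0) - a(5, 6)) - 1*194 = ((0 - 1*0) + 25)/(24 + 25) - 1*194 = ((0 + 0) + 25)/49 - 194 = (0 + 25)/49 - 194 = (1/49)*25 - 194 = 25/49 - 194 = -9481/49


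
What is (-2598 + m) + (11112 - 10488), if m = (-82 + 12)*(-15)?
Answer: -924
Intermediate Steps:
m = 1050 (m = -70*(-15) = 1050)
(-2598 + m) + (11112 - 10488) = (-2598 + 1050) + (11112 - 10488) = -1548 + 624 = -924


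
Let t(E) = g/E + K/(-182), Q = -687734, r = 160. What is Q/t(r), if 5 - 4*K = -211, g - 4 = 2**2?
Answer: 1251675880/449 ≈ 2.7877e+6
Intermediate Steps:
g = 8 (g = 4 + 2**2 = 4 + 4 = 8)
K = 54 (K = 5/4 - 1/4*(-211) = 5/4 + 211/4 = 54)
t(E) = -27/91 + 8/E (t(E) = 8/E + 54/(-182) = 8/E + 54*(-1/182) = 8/E - 27/91 = -27/91 + 8/E)
Q/t(r) = -687734/(-27/91 + 8/160) = -687734/(-27/91 + 8*(1/160)) = -687734/(-27/91 + 1/20) = -687734/(-449/1820) = -687734*(-1820/449) = 1251675880/449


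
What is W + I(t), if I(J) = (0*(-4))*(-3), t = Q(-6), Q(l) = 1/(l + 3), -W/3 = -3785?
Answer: 11355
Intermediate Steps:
W = 11355 (W = -3*(-3785) = 11355)
Q(l) = 1/(3 + l)
t = -⅓ (t = 1/(3 - 6) = 1/(-3) = -⅓ ≈ -0.33333)
I(J) = 0 (I(J) = 0*(-3) = 0)
W + I(t) = 11355 + 0 = 11355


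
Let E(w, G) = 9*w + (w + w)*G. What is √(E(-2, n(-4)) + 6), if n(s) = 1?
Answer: 4*I ≈ 4.0*I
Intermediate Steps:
E(w, G) = 9*w + 2*G*w (E(w, G) = 9*w + (2*w)*G = 9*w + 2*G*w)
√(E(-2, n(-4)) + 6) = √(-2*(9 + 2*1) + 6) = √(-2*(9 + 2) + 6) = √(-2*11 + 6) = √(-22 + 6) = √(-16) = 4*I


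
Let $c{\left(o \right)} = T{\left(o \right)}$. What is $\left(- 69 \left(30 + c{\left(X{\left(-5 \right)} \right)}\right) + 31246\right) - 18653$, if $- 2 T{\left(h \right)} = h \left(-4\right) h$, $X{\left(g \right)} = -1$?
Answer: $10385$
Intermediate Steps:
$T{\left(h \right)} = 2 h^{2}$ ($T{\left(h \right)} = - \frac{h \left(-4\right) h}{2} = - \frac{- 4 h h}{2} = - \frac{\left(-4\right) h^{2}}{2} = 2 h^{2}$)
$c{\left(o \right)} = 2 o^{2}$
$\left(- 69 \left(30 + c{\left(X{\left(-5 \right)} \right)}\right) + 31246\right) - 18653 = \left(- 69 \left(30 + 2 \left(-1\right)^{2}\right) + 31246\right) - 18653 = \left(- 69 \left(30 + 2 \cdot 1\right) + 31246\right) - 18653 = \left(- 69 \left(30 + 2\right) + 31246\right) - 18653 = \left(\left(-69\right) 32 + 31246\right) - 18653 = \left(-2208 + 31246\right) - 18653 = 29038 - 18653 = 10385$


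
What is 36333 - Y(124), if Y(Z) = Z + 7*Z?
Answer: 35341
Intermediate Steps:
Y(Z) = 8*Z
36333 - Y(124) = 36333 - 8*124 = 36333 - 1*992 = 36333 - 992 = 35341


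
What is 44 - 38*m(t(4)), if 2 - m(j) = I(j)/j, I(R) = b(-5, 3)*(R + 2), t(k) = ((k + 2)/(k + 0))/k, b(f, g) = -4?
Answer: -2984/3 ≈ -994.67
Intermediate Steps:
t(k) = (2 + k)/k² (t(k) = ((2 + k)/k)/k = (2 + k)/k²)
I(R) = -8 - 4*R (I(R) = -4*(R + 2) = -4*(2 + R) = -8 - 4*R)
m(j) = 2 - (-8 - 4*j)/j
44 - 38*m(t(4)) = 44 - 38*(6 + 8/(((2 + 4)/4²))) = 44 - 38*(6 + 8/(((1/16)*6))) = 44 - 38*(6 + 8/(3/8)) = 44 - 38*(6 + 8*(8/3)) = 44 - 38*(6 + 64/3) = 44 - 38*82/3 = 44 - 3116/3 = -2984/3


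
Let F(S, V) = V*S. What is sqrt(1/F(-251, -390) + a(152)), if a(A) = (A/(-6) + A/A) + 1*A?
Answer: sqrt(1223359815990)/97890 ≈ 11.299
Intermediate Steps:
F(S, V) = S*V
a(A) = 1 + 5*A/6 (a(A) = (A*(-1/6) + 1) + A = (-A/6 + 1) + A = (1 - A/6) + A = 1 + 5*A/6)
sqrt(1/F(-251, -390) + a(152)) = sqrt(1/(-251*(-390)) + (1 + (5/6)*152)) = sqrt(1/97890 + (1 + 380/3)) = sqrt(1/97890 + 383/3) = sqrt(12497291/97890) = sqrt(1223359815990)/97890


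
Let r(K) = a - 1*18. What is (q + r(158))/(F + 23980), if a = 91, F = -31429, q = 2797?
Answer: -2870/7449 ≈ -0.38529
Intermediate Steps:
r(K) = 73 (r(K) = 91 - 1*18 = 91 - 18 = 73)
(q + r(158))/(F + 23980) = (2797 + 73)/(-31429 + 23980) = 2870/(-7449) = 2870*(-1/7449) = -2870/7449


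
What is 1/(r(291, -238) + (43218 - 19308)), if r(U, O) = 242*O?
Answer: -1/33686 ≈ -2.9686e-5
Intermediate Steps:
1/(r(291, -238) + (43218 - 19308)) = 1/(242*(-238) + (43218 - 19308)) = 1/(-57596 + 23910) = 1/(-33686) = -1/33686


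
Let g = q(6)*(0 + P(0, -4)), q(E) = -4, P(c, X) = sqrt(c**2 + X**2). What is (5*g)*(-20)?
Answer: 1600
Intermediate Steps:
P(c, X) = sqrt(X**2 + c**2)
g = -16 (g = -4*(0 + sqrt((-4)**2 + 0**2)) = -4*(0 + sqrt(16 + 0)) = -4*(0 + sqrt(16)) = -4*(0 + 4) = -4*4 = -16)
(5*g)*(-20) = (5*(-16))*(-20) = -80*(-20) = 1600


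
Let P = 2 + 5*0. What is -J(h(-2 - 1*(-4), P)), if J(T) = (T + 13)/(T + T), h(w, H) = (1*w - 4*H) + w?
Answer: 9/8 ≈ 1.1250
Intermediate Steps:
P = 2 (P = 2 + 0 = 2)
h(w, H) = -4*H + 2*w (h(w, H) = (w - 4*H) + w = -4*H + 2*w)
J(T) = (13 + T)/(2*T) (J(T) = (13 + T)/((2*T)) = (13 + T)*(1/(2*T)) = (13 + T)/(2*T))
-J(h(-2 - 1*(-4), P)) = -(13 + (-4*2 + 2*(-2 - 1*(-4))))/(2*(-4*2 + 2*(-2 - 1*(-4)))) = -(13 + (-8 + 2*(-2 + 4)))/(2*(-8 + 2*(-2 + 4))) = -(13 + (-8 + 2*2))/(2*(-8 + 2*2)) = -(13 + (-8 + 4))/(2*(-8 + 4)) = -(13 - 4)/(2*(-4)) = -(-1)*9/(2*4) = -1*(-9/8) = 9/8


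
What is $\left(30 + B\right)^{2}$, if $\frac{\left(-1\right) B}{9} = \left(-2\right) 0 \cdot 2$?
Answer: $900$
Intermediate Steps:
$B = 0$ ($B = - 9 \left(-2\right) 0 \cdot 2 = - 9 \cdot 0 \cdot 2 = \left(-9\right) 0 = 0$)
$\left(30 + B\right)^{2} = \left(30 + 0\right)^{2} = 30^{2} = 900$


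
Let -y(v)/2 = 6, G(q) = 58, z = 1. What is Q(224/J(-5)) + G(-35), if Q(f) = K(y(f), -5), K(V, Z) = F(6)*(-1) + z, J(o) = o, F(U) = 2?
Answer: 57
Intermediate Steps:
y(v) = -12 (y(v) = -2*6 = -12)
K(V, Z) = -1 (K(V, Z) = 2*(-1) + 1 = -2 + 1 = -1)
Q(f) = -1
Q(224/J(-5)) + G(-35) = -1 + 58 = 57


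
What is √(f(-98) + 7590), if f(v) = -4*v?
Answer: √7982 ≈ 89.342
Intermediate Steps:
√(f(-98) + 7590) = √(-4*(-98) + 7590) = √(392 + 7590) = √7982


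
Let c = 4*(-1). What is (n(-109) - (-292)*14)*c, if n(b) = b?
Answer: -15916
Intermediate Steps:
c = -4
(n(-109) - (-292)*14)*c = (-109 - (-292)*14)*(-4) = (-109 - 1*(-4088))*(-4) = (-109 + 4088)*(-4) = 3979*(-4) = -15916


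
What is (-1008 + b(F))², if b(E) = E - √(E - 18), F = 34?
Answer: 956484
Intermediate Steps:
b(E) = E - √(-18 + E)
(-1008 + b(F))² = (-1008 + (34 - √(-18 + 34)))² = (-1008 + (34 - √16))² = (-1008 + (34 - 1*4))² = (-1008 + (34 - 4))² = (-1008 + 30)² = (-978)² = 956484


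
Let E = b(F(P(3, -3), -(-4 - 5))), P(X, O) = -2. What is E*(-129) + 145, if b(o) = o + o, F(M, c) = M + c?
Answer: -1661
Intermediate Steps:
b(o) = 2*o
E = 14 (E = 2*(-2 - (-4 - 5)) = 2*(-2 - 1*(-9)) = 2*(-2 + 9) = 2*7 = 14)
E*(-129) + 145 = 14*(-129) + 145 = -1806 + 145 = -1661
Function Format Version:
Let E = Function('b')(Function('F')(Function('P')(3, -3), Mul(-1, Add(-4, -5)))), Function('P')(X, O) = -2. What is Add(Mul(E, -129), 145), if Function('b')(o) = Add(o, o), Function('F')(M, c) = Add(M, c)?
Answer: -1661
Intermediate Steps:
Function('b')(o) = Mul(2, o)
E = 14 (E = Mul(2, Add(-2, Mul(-1, Add(-4, -5)))) = Mul(2, Add(-2, Mul(-1, -9))) = Mul(2, Add(-2, 9)) = Mul(2, 7) = 14)
Add(Mul(E, -129), 145) = Add(Mul(14, -129), 145) = Add(-1806, 145) = -1661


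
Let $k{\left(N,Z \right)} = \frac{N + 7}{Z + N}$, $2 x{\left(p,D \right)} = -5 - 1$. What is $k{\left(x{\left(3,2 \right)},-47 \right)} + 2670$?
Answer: $\frac{66748}{25} \approx 2669.9$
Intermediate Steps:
$x{\left(p,D \right)} = -3$ ($x{\left(p,D \right)} = \frac{-5 - 1}{2} = \frac{1}{2} \left(-6\right) = -3$)
$k{\left(N,Z \right)} = \frac{7 + N}{N + Z}$
$k{\left(x{\left(3,2 \right)},-47 \right)} + 2670 = \frac{7 - 3}{-3 - 47} + 2670 = \frac{1}{-50} \cdot 4 + 2670 = \left(- \frac{1}{50}\right) 4 + 2670 = - \frac{2}{25} + 2670 = \frac{66748}{25}$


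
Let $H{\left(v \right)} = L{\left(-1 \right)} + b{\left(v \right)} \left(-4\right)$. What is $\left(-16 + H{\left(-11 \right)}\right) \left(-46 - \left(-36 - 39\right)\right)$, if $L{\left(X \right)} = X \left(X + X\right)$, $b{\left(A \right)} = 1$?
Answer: $-522$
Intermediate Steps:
$L{\left(X \right)} = 2 X^{2}$ ($L{\left(X \right)} = X 2 X = 2 X^{2}$)
$H{\left(v \right)} = -2$ ($H{\left(v \right)} = 2 \left(-1\right)^{2} + 1 \left(-4\right) = 2 \cdot 1 - 4 = 2 - 4 = -2$)
$\left(-16 + H{\left(-11 \right)}\right) \left(-46 - \left(-36 - 39\right)\right) = \left(-16 - 2\right) \left(-46 - \left(-36 - 39\right)\right) = - 18 \left(-46 - \left(-36 - 39\right)\right) = - 18 \left(-46 - -75\right) = - 18 \left(-46 + 75\right) = \left(-18\right) 29 = -522$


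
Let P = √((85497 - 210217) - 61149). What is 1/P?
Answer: -I*√185869/185869 ≈ -0.0023195*I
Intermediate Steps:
P = I*√185869 (P = √(-124720 - 61149) = √(-185869) = I*√185869 ≈ 431.13*I)
1/P = 1/(I*√185869) = -I*√185869/185869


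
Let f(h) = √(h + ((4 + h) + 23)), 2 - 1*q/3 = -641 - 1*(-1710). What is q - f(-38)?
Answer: -3201 - 7*I ≈ -3201.0 - 7.0*I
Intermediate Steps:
q = -3201 (q = 6 - 3*(-641 - 1*(-1710)) = 6 - 3*(-641 + 1710) = 6 - 3*1069 = 6 - 3207 = -3201)
f(h) = √(27 + 2*h) (f(h) = √(h + (27 + h)) = √(27 + 2*h))
q - f(-38) = -3201 - √(27 + 2*(-38)) = -3201 - √(27 - 76) = -3201 - √(-49) = -3201 - 7*I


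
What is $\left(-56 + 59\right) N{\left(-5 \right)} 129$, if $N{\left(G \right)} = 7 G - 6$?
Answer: $-15867$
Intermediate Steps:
$N{\left(G \right)} = -6 + 7 G$
$\left(-56 + 59\right) N{\left(-5 \right)} 129 = \left(-56 + 59\right) \left(-6 + 7 \left(-5\right)\right) 129 = 3 \left(-6 - 35\right) 129 = 3 \left(-41\right) 129 = \left(-123\right) 129 = -15867$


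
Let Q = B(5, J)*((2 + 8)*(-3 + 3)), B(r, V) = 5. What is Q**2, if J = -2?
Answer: 0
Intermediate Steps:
Q = 0 (Q = 5*((2 + 8)*(-3 + 3)) = 5*(10*0) = 5*0 = 0)
Q**2 = 0**2 = 0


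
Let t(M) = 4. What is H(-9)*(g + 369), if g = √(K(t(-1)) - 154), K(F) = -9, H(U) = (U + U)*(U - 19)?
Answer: 185976 + 504*I*√163 ≈ 1.8598e+5 + 6434.6*I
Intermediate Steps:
H(U) = 2*U*(-19 + U) (H(U) = (2*U)*(-19 + U) = 2*U*(-19 + U))
g = I*√163 (g = √(-9 - 154) = √(-163) = I*√163 ≈ 12.767*I)
H(-9)*(g + 369) = (2*(-9)*(-19 - 9))*(I*√163 + 369) = (2*(-9)*(-28))*(369 + I*√163) = 504*(369 + I*√163) = 185976 + 504*I*√163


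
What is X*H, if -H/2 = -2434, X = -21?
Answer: -102228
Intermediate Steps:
H = 4868 (H = -2*(-2434) = 4868)
X*H = -21*4868 = -102228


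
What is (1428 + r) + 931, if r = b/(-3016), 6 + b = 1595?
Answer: 7113155/3016 ≈ 2358.5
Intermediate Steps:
b = 1589 (b = -6 + 1595 = 1589)
r = -1589/3016 (r = 1589/(-3016) = 1589*(-1/3016) = -1589/3016 ≈ -0.52686)
(1428 + r) + 931 = (1428 - 1589/3016) + 931 = 4305259/3016 + 931 = 7113155/3016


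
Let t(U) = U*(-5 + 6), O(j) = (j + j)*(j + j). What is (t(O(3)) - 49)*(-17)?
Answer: 221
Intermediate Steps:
O(j) = 4*j² (O(j) = (2*j)*(2*j) = 4*j²)
t(U) = U (t(U) = U*1 = U)
(t(O(3)) - 49)*(-17) = (4*3² - 49)*(-17) = (4*9 - 49)*(-17) = (36 - 49)*(-17) = -13*(-17) = 221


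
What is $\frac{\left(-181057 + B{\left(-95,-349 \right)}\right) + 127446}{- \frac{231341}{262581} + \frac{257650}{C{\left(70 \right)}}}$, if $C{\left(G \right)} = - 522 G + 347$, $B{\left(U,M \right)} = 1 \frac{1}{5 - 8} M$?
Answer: $\frac{46217418207284}{6911538133} \approx 6687.0$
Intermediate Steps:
$B{\left(U,M \right)} = - \frac{M}{3}$ ($B{\left(U,M \right)} = 1 \frac{1}{-3} M = 1 \left(- \frac{1}{3}\right) M = - \frac{M}{3}$)
$C{\left(G \right)} = 347 - 522 G$
$\frac{\left(-181057 + B{\left(-95,-349 \right)}\right) + 127446}{- \frac{231341}{262581} + \frac{257650}{C{\left(70 \right)}}} = \frac{\left(-181057 - - \frac{349}{3}\right) + 127446}{- \frac{231341}{262581} + \frac{257650}{347 - 36540}} = \frac{\left(-181057 + \frac{349}{3}\right) + 127446}{\left(-231341\right) \frac{1}{262581} + \frac{257650}{347 - 36540}} = \frac{- \frac{542822}{3} + 127446}{- \frac{21031}{23871} + \frac{257650}{-36193}} = - \frac{160484}{3 \left(- \frac{21031}{23871} + 257650 \left(- \frac{1}{36193}\right)\right)} = - \frac{160484}{3 \left(- \frac{21031}{23871} - \frac{257650}{36193}\right)} = - \frac{160484}{3 \left(- \frac{6911538133}{863963103}\right)} = \left(- \frac{160484}{3}\right) \left(- \frac{863963103}{6911538133}\right) = \frac{46217418207284}{6911538133}$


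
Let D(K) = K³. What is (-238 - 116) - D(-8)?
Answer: 158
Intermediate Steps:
(-238 - 116) - D(-8) = (-238 - 116) - 1*(-8)³ = -354 - 1*(-512) = -354 + 512 = 158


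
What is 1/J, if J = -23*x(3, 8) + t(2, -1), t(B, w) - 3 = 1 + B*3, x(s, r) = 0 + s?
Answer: -1/59 ≈ -0.016949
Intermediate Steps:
x(s, r) = s
t(B, w) = 4 + 3*B (t(B, w) = 3 + (1 + B*3) = 3 + (1 + 3*B) = 4 + 3*B)
J = -59 (J = -23*3 + (4 + 3*2) = -69 + (4 + 6) = -69 + 10 = -59)
1/J = 1/(-59) = -1/59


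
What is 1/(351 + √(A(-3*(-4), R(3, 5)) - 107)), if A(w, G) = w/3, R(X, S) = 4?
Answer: 351/123304 - I*√103/123304 ≈ 0.0028466 - 8.2308e-5*I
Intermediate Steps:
A(w, G) = w/3 (A(w, G) = w*(⅓) = w/3)
1/(351 + √(A(-3*(-4), R(3, 5)) - 107)) = 1/(351 + √((-3*(-4))/3 - 107)) = 1/(351 + √((⅓)*12 - 107)) = 1/(351 + √(4 - 107)) = 1/(351 + √(-103)) = 1/(351 + I*√103)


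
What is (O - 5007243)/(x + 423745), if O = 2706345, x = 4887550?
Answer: -2300898/5311295 ≈ -0.43321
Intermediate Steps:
(O - 5007243)/(x + 423745) = (2706345 - 5007243)/(4887550 + 423745) = -2300898/5311295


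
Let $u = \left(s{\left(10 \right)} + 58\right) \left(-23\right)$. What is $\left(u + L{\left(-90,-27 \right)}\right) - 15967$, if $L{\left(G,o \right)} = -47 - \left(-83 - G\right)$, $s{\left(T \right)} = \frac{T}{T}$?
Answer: $-17378$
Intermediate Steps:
$s{\left(T \right)} = 1$
$L{\left(G,o \right)} = 36 + G$ ($L{\left(G,o \right)} = -47 + \left(83 + G\right) = 36 + G$)
$u = -1357$ ($u = \left(1 + 58\right) \left(-23\right) = 59 \left(-23\right) = -1357$)
$\left(u + L{\left(-90,-27 \right)}\right) - 15967 = \left(-1357 + \left(36 - 90\right)\right) - 15967 = \left(-1357 - 54\right) - 15967 = -1411 - 15967 = -17378$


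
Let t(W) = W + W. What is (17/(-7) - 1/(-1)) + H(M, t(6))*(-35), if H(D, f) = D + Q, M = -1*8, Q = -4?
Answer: 2930/7 ≈ 418.57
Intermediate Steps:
t(W) = 2*W
M = -8
H(D, f) = -4 + D (H(D, f) = D - 4 = -4 + D)
(17/(-7) - 1/(-1)) + H(M, t(6))*(-35) = (17/(-7) - 1/(-1)) + (-4 - 8)*(-35) = (17*(-⅐) - 1*(-1)) - 12*(-35) = (-17/7 + 1) + 420 = -10/7 + 420 = 2930/7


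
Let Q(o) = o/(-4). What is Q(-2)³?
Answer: ⅛ ≈ 0.12500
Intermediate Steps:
Q(o) = -o/4 (Q(o) = o*(-¼) = -o/4)
Q(-2)³ = (-¼*(-2))³ = (½)³ = ⅛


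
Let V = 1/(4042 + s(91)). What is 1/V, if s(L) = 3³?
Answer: 4069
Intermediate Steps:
s(L) = 27
V = 1/4069 (V = 1/(4042 + 27) = 1/4069 ≈ 0.00024576)
1/V = 1/(1/4069) = 4069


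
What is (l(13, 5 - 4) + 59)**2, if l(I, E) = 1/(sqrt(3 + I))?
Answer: 56169/16 ≈ 3510.6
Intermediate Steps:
l(I, E) = 1/sqrt(3 + I)
(l(13, 5 - 4) + 59)**2 = (1/sqrt(3 + 13) + 59)**2 = (1/sqrt(16) + 59)**2 = (1/4 + 59)**2 = (237/4)**2 = 56169/16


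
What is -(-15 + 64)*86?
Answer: -4214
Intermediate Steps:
-(-15 + 64)*86 = -49*86 = -1*4214 = -4214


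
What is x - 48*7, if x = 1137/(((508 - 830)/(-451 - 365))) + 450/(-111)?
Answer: 15138450/5957 ≈ 2541.3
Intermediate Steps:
x = 17140002/5957 (x = 1137/((-322/(-816))) + 450*(-1/111) = 1137/((-322*(-1/816))) - 150/37 = 1137/(161/408) - 150/37 = 1137*(408/161) - 150/37 = 463896/161 - 150/37 = 17140002/5957 ≈ 2877.3)
x - 48*7 = 17140002/5957 - 48*7 = 17140002/5957 - 336 = 15138450/5957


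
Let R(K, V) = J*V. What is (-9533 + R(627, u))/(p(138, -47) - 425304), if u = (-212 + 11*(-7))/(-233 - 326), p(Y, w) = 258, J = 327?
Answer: 2617222/118800357 ≈ 0.022030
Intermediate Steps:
u = 289/559 (u = (-212 - 77)/(-559) = -289*(-1/559) = 289/559 ≈ 0.51699)
R(K, V) = 327*V
(-9533 + R(627, u))/(p(138, -47) - 425304) = (-9533 + 327*(289/559))/(258 - 425304) = (-9533 + 94503/559)/(-425046) = -5234444/559*(-1/425046) = 2617222/118800357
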